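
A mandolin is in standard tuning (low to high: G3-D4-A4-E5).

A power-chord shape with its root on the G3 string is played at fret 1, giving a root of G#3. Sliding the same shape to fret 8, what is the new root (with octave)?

Moving from fret 1 to fret 8 shifts the root by 7 semitones.
G#3 up 7 semitones is D#4.

D#4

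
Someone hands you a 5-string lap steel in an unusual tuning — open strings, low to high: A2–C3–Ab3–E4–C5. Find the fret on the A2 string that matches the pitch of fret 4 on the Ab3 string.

15

Ab3 at fret 4 is Ab3 + 4 semitones = C4.
The open A2 string is 11 semitones below the open Ab3, so the same pitch on the A2 string lies at fret 4 + 11 = 15.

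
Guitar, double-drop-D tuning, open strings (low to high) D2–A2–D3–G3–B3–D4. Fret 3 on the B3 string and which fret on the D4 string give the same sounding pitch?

Fret 3 on B3 is MIDI 59 + 3 = 62 (D4). On the D4 string (open MIDI 62), that pitch is 62 − 62 = fret 0.

0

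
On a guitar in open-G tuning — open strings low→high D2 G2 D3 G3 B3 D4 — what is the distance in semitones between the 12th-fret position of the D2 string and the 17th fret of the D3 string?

D2 at fret 12 → D3 (MIDI 50); D3 at fret 17 → G4 (MIDI 67).
50 − 67 = -17, so the two pitches are 17 semitones apart, with G4 the higher.

17 semitones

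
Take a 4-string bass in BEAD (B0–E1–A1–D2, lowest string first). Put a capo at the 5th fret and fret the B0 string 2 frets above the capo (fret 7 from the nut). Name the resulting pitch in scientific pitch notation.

The capo raises the open B0 by 5 semitones to E1; fretting 2 more gives B0 + 5 + 2 = B0 + 7 semitones = F♯1.

F♯1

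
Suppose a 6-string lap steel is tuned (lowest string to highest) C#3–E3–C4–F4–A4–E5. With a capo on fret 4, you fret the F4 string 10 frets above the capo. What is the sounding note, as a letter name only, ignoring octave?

G

The capo raises the open F4 by 4 semitones to A4; fretting 10 more gives F4 + 4 + 10 = F4 + 14 semitones, landing on G.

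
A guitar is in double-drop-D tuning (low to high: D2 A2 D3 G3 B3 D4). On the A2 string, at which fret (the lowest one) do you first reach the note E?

7

From A2, count semitones up the chromatic scale until reaching E: A–A#–B–C–C#–D–D#–E — 7 steps.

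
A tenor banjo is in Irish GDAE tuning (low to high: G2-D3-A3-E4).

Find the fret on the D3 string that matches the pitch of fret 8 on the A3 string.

A3 at fret 8 is A3 + 8 semitones = F4.
The open D3 string is 7 semitones below the open A3, so the same pitch on the D3 string lies at fret 8 + 7 = 15.

15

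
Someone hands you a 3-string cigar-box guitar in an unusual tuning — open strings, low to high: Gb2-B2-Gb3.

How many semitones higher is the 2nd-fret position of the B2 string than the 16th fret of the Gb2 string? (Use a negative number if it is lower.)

B2 at fret 2 → Db3 (MIDI 49); Gb2 at fret 16 → Bb3 (MIDI 58).
49 − 58 = -9, so the two pitches are 9 semitones apart.

-9 semitones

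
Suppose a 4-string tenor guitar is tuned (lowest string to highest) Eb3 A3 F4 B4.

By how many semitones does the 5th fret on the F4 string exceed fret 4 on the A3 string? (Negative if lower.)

9 semitones

F4 at fret 5 → Bb4 (MIDI 70); A3 at fret 4 → Db4 (MIDI 61).
70 − 61 = 9, so the two pitches are 9 semitones apart.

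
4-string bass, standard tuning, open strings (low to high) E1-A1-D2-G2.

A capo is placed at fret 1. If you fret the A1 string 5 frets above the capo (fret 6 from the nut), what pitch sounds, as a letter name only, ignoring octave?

D#

The capo raises the open A1 by 1 semitone to A#1; fretting 5 more gives A1 + 1 + 5 = A1 + 6 semitones, landing on D#.
(Also written Eb.)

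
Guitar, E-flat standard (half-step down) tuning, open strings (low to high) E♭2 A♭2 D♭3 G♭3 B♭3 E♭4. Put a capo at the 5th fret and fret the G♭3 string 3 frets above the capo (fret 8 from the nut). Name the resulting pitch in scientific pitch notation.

D4

The capo raises the open G♭3 by 5 semitones to B3; fretting 3 more gives G♭3 + 5 + 3 = G♭3 + 8 semitones = D4.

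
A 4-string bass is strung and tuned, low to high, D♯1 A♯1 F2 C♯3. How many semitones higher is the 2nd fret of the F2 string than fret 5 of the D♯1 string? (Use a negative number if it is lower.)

11 semitones

F2 at fret 2 → G2 (MIDI 43); D♯1 at fret 5 → G♯1 (MIDI 32).
43 − 32 = 11, so the two pitches are 11 semitones apart.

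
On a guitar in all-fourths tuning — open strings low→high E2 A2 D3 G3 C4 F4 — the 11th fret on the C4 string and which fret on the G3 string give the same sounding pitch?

16

Fret 11 on C4 is MIDI 60 + 11 = 71 (B4). On the G3 string (open MIDI 55), that pitch is 71 − 55 = fret 16.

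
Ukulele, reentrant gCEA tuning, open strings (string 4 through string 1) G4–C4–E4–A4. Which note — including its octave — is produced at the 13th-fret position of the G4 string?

The open G4 string plus 13 semitones: G–G#–A–A#–…–F#–G–G#.
The walk passes from B into C once, so the octave number goes from 4 to 5.
(Equivalently spelled A♭5.)

G♯5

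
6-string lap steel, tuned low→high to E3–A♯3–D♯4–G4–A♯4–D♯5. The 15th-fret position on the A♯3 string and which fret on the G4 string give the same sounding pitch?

6

Fret 15 on A♯3 is MIDI 58 + 15 = 73 (C♯5). On the G4 string (open MIDI 67), that pitch is 73 − 67 = fret 6.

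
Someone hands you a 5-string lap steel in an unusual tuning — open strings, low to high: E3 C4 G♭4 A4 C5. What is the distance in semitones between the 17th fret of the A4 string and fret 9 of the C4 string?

A4 at fret 17 → D6 (MIDI 86); C4 at fret 9 → A4 (MIDI 69).
86 − 69 = 17, so the two pitches are 17 semitones apart, with D6 the higher.

17 semitones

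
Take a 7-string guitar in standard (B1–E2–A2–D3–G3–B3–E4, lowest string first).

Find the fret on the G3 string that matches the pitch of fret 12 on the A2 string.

2

Fret 12 on A2 is MIDI 45 + 12 = 57 (A3). On the G3 string (open MIDI 55), that pitch is 57 − 55 = fret 2.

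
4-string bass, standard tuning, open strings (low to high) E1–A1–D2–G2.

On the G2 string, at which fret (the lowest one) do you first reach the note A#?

From G2, count semitones up the chromatic scale until reaching A#: G–G#–A–A# — 3 steps.

3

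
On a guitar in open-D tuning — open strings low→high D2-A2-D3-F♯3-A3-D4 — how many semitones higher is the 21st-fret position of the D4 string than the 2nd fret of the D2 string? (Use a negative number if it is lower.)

D4 at fret 21 → B5 (MIDI 83); D2 at fret 2 → E2 (MIDI 40).
83 − 40 = 43, so the two pitches are 43 semitones apart.

43 semitones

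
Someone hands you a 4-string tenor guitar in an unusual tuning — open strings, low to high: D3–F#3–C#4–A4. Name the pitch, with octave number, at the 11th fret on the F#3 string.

Each fret is one semitone, so F#3 + 11 = F4.

F4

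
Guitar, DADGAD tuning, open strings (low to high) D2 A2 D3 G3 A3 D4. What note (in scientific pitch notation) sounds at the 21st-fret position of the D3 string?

Each fret is one semitone, so D3 + 21 = B4.

B4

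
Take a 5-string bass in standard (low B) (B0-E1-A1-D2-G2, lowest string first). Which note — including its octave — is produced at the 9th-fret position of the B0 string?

B0 is MIDI 23. Adding 9 gives 32, which is G♯1.
(Equivalently spelled A♭1.)

G♯1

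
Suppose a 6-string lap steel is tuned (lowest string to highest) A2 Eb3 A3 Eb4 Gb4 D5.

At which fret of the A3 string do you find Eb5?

Eb5 is 18 semitones above the open A3 (A–Bb–B–C–…–Db–D–Eb), so it sits at fret 18.

18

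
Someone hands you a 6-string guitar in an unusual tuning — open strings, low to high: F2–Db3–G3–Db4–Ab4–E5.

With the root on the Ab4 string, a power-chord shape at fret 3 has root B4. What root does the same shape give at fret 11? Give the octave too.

Moving from fret 3 to fret 11 shifts the root by 8 semitones.
B4 up 8 semitones is G5.

G5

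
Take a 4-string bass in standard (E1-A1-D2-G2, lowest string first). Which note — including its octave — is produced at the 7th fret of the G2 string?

D3

G2 is MIDI 43. Adding 7 gives 50, which is D3.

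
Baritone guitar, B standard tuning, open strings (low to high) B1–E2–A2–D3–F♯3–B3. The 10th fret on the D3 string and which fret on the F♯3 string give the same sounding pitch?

Fret 10 on D3 is MIDI 50 + 10 = 60 (C4). On the F♯3 string (open MIDI 54), that pitch is 60 − 54 = fret 6.

6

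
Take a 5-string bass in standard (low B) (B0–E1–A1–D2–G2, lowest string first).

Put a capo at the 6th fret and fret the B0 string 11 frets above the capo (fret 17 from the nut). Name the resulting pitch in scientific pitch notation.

E2

The capo raises the open B0 by 6 semitones to F1; fretting 11 more gives B0 + 6 + 11 = B0 + 17 semitones = E2.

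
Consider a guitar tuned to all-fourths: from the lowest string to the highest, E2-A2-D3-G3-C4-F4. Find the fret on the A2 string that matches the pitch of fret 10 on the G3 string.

20

G3 at fret 10 is G3 + 10 semitones = F4.
The open A2 string is 10 semitones below the open G3, so the same pitch on the A2 string lies at fret 10 + 10 = 20.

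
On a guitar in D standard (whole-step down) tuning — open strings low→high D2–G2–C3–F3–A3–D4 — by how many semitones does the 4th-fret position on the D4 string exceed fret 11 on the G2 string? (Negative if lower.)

D4 at fret 4 → F#4 (MIDI 66); G2 at fret 11 → F#3 (MIDI 54).
66 − 54 = 12, so the two pitches are 12 semitones apart.

12 semitones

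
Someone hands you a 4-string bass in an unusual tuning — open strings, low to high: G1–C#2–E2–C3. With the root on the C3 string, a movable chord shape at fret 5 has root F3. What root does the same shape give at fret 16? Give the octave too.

E4

Moving from fret 5 to fret 16 shifts the root by 11 semitones.
F3 up 11 semitones is E4.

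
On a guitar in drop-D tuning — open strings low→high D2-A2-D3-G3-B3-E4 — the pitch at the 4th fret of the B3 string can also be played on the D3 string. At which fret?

13

B3 at fret 4 is B3 + 4 semitones = D#4.
The open D3 string is 9 semitones below the open B3, so the same pitch on the D3 string lies at fret 4 + 9 = 13.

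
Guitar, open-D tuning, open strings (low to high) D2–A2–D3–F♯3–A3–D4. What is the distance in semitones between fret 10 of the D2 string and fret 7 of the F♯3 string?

D2 at fret 10 → C3 (MIDI 48); F♯3 at fret 7 → C♯4 (MIDI 61).
48 − 61 = -13, so the two pitches are 13 semitones apart, with C♯4 the higher.

13 semitones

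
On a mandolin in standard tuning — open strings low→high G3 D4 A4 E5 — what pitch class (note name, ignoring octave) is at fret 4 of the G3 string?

G3 is MIDI 55. Adding 4 gives 59; 59 mod 12 = 11, i.e. B.

B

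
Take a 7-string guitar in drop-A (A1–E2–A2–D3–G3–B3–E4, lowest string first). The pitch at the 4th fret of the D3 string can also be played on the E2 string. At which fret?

Fret 4 on D3 is MIDI 50 + 4 = 54 (F#3). On the E2 string (open MIDI 40), that pitch is 54 − 40 = fret 14.

14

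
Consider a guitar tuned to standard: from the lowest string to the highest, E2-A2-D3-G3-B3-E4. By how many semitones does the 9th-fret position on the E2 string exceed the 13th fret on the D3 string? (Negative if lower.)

E2 at fret 9 → C♯3 (MIDI 49); D3 at fret 13 → D♯4 (MIDI 63).
49 − 63 = -14, so the two pitches are 14 semitones apart.

-14 semitones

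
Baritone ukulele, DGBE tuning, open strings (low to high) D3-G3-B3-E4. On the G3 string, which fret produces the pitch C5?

C5 is 17 semitones above the open G3 (G–G#–A–A#–…–A#–B–C), so it sits at fret 17.

17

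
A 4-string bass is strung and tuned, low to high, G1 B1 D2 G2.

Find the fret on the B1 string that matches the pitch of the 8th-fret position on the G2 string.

16

Fret 8 on G2 is MIDI 43 + 8 = 51 (Eb3). On the B1 string (open MIDI 35), that pitch is 51 − 35 = fret 16.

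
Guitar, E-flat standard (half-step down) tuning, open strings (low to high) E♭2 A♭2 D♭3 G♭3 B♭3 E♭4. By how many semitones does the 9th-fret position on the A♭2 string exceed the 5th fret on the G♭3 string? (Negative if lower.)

A♭2 at fret 9 → F3 (MIDI 53); G♭3 at fret 5 → B3 (MIDI 59).
53 − 59 = -6, so the two pitches are 6 semitones apart.

-6 semitones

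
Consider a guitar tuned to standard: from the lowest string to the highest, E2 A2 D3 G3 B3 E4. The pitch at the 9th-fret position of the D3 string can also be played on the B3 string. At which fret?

D3 at fret 9 is D3 + 9 semitones = B3.
The open B3 string is 9 semitones above the open D3, so the same pitch on the B3 string lies at fret 9 − 9 = 0.

0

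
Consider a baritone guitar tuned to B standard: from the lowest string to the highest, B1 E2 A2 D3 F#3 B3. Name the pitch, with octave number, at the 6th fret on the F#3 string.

C4

Each fret is one semitone, so F#3 + 6 = C4.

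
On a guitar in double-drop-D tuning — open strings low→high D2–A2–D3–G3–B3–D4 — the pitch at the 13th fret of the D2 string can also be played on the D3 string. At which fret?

1

Fret 13 on D2 is MIDI 38 + 13 = 51 (D♯3). On the D3 string (open MIDI 50), that pitch is 51 − 50 = fret 1.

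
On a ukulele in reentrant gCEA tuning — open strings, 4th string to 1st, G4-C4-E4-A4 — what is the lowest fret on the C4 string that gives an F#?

6

From C4, count semitones up the chromatic scale until reaching F#: C–C#–D–D#–E–F–F# — 6 steps.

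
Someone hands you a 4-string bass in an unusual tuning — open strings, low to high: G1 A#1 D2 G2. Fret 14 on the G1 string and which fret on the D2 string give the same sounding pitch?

G1 at fret 14 is G1 + 14 semitones = A2.
The open D2 string is 7 semitones above the open G1, so the same pitch on the D2 string lies at fret 14 − 7 = 7.

7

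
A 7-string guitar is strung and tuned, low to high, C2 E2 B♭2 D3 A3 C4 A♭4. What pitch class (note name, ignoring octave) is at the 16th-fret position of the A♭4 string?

The open A♭4 string plus 16 semitones: Ab–A–Bb–B–…–Bb–B–C.

C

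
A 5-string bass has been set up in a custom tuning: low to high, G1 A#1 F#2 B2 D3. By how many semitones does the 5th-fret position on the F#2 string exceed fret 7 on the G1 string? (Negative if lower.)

F#2 at fret 5 → B2 (MIDI 47); G1 at fret 7 → D2 (MIDI 38).
47 − 38 = 9, so the two pitches are 9 semitones apart.

9 semitones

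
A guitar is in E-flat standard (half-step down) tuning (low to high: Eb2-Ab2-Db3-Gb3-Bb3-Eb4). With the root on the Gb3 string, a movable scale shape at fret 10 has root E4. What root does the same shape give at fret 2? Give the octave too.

Ab3

Moving from fret 10 to fret 2 shifts the root by -8 semitones.
E4 down 8 semitones is Ab3.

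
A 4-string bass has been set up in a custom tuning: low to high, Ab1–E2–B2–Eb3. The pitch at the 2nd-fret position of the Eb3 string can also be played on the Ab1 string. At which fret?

Fret 2 on Eb3 is MIDI 51 + 2 = 53 (F3). On the Ab1 string (open MIDI 32), that pitch is 53 − 32 = fret 21.

21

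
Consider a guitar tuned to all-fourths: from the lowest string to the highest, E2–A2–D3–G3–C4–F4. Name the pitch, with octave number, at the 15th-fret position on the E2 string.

G3

Each fret is one semitone, so E2 + 15 = G3.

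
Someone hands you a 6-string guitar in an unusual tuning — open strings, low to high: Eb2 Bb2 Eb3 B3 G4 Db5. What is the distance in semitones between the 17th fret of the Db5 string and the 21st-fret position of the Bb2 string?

23 semitones

Db5 at fret 17 → Gb6 (MIDI 90); Bb2 at fret 21 → G4 (MIDI 67).
90 − 67 = 23, so the two pitches are 23 semitones apart, with Gb6 the higher.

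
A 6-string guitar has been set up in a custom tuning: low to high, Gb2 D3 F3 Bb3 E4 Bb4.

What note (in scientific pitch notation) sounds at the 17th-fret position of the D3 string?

G4

D3 is MIDI 50. Adding 17 gives 67, which is G4.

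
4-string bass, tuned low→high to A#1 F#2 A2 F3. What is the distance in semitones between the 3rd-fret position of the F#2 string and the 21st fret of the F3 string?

29 semitones

F#2 at fret 3 → A2 (MIDI 45); F3 at fret 21 → D5 (MIDI 74).
45 − 74 = -29, so the two pitches are 29 semitones apart, with D5 the higher.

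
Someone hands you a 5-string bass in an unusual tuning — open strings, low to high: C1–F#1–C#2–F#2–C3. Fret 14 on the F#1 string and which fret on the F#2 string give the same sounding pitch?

F#1 at fret 14 is F#1 + 14 semitones = G#2.
The open F#2 string is 12 semitones above the open F#1, so the same pitch on the F#2 string lies at fret 14 − 12 = 2.

2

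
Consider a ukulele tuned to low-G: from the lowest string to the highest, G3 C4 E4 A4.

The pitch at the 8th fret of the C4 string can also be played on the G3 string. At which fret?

13

C4 at fret 8 is C4 + 8 semitones = G#4.
The open G3 string is 5 semitones below the open C4, so the same pitch on the G3 string lies at fret 8 + 5 = 13.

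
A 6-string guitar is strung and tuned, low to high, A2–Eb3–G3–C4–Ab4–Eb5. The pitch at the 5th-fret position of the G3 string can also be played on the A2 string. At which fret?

15

G3 at fret 5 is G3 + 5 semitones = C4.
The open A2 string is 10 semitones below the open G3, so the same pitch on the A2 string lies at fret 5 + 10 = 15.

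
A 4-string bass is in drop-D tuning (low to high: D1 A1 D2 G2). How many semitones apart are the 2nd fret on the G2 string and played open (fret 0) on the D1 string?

G2 at fret 2 → A2 (MIDI 45); D1 at fret 0 → D1 (MIDI 26).
45 − 26 = 19, so the two pitches are 19 semitones apart, with A2 the higher.

19 semitones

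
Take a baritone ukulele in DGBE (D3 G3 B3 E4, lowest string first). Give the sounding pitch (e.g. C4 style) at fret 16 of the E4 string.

G#5

Each fret is one semitone, so E4 + 16 = G#5.
(Equivalently spelled Ab5.)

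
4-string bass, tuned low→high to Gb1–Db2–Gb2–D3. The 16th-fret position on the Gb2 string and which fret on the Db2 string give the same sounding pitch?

21

Gb2 at fret 16 is Gb2 + 16 semitones = Bb3.
The open Db2 string is 5 semitones below the open Gb2, so the same pitch on the Db2 string lies at fret 16 + 5 = 21.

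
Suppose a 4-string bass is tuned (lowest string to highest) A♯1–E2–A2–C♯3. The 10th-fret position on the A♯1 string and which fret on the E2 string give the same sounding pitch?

4

A♯1 at fret 10 is A♯1 + 10 semitones = G♯2.
The open E2 string is 6 semitones above the open A♯1, so the same pitch on the E2 string lies at fret 10 − 6 = 4.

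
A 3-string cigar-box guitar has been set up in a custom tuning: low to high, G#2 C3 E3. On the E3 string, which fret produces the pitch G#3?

G#3 is 4 semitones above the open E3 (E–F–F#–G–G#), so it sits at fret 4.

4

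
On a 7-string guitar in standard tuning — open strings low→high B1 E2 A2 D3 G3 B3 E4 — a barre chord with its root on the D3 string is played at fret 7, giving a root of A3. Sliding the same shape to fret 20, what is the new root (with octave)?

A♯4

Moving from fret 7 to fret 20 shifts the root by 13 semitones.
A3 up 13 semitones is A♯4.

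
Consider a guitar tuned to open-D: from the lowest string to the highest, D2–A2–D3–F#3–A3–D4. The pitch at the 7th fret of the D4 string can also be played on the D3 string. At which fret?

Fret 7 on D4 is MIDI 62 + 7 = 69 (A4). On the D3 string (open MIDI 50), that pitch is 69 − 50 = fret 19.

19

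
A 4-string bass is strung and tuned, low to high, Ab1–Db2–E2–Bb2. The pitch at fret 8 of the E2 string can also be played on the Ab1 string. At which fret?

E2 at fret 8 is E2 + 8 semitones = C3.
The open Ab1 string is 8 semitones below the open E2, so the same pitch on the Ab1 string lies at fret 8 + 8 = 16.

16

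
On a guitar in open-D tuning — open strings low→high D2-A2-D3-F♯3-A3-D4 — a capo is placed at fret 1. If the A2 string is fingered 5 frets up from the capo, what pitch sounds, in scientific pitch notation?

D♯3

The capo raises the open A2 by 1 semitone to A♯2; fretting 5 more gives A2 + 1 + 5 = A2 + 6 semitones = D♯3.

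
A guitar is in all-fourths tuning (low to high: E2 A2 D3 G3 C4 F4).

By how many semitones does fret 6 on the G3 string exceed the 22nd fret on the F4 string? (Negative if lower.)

-26 semitones

G3 at fret 6 → C#4 (MIDI 61); F4 at fret 22 → D#6 (MIDI 87).
61 − 87 = -26, so the two pitches are 26 semitones apart.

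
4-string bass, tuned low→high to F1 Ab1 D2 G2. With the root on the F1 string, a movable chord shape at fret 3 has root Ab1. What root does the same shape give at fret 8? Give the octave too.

Moving from fret 3 to fret 8 shifts the root by 5 semitones.
Ab1 up 5 semitones is Db2.

Db2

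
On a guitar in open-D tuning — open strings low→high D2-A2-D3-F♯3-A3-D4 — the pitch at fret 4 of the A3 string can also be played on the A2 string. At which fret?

A3 at fret 4 is A3 + 4 semitones = C♯4.
The open A2 string is 12 semitones below the open A3, so the same pitch on the A2 string lies at fret 4 + 12 = 16.

16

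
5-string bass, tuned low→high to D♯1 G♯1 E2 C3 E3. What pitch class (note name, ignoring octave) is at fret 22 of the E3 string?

E3 is MIDI 52. Adding 22 gives 74; 74 mod 12 = 2, i.e. D.

D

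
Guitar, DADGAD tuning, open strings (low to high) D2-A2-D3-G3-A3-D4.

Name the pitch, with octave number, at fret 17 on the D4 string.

G5

Each fret is one semitone, so D4 + 17 = G5.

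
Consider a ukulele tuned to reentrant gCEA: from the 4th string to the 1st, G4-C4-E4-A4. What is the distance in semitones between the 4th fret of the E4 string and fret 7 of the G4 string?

E4 at fret 4 → G#4 (MIDI 68); G4 at fret 7 → D5 (MIDI 74).
68 − 74 = -6, so the two pitches are 6 semitones apart, with D5 the higher.

6 semitones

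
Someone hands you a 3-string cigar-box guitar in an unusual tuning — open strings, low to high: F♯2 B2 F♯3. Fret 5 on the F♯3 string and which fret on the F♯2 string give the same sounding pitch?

17

F♯3 at fret 5 is F♯3 + 5 semitones = B3.
The open F♯2 string is 12 semitones below the open F♯3, so the same pitch on the F♯2 string lies at fret 5 + 12 = 17.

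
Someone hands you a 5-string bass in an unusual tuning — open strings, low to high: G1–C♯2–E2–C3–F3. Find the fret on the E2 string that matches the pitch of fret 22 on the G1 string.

G1 at fret 22 is G1 + 22 semitones = F3.
The open E2 string is 9 semitones above the open G1, so the same pitch on the E2 string lies at fret 22 − 9 = 13.

13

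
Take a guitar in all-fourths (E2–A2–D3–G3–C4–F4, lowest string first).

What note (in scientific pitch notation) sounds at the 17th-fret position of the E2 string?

A3

The open E2 string plus 17 semitones: E–F–F#–G–…–G–G#–A.
The walk passes from B into C once, so the octave number goes from 2 to 3.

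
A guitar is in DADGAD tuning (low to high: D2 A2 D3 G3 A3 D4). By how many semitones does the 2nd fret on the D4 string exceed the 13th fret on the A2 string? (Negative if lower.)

6 semitones

D4 at fret 2 → E4 (MIDI 64); A2 at fret 13 → A#3 (MIDI 58).
64 − 58 = 6, so the two pitches are 6 semitones apart.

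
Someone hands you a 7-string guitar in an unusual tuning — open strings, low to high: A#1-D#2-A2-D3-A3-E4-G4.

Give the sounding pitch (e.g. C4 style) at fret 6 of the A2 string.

D#3

A2 is MIDI 45. Adding 6 gives 51, which is D#3.
(Equivalently spelled Eb3.)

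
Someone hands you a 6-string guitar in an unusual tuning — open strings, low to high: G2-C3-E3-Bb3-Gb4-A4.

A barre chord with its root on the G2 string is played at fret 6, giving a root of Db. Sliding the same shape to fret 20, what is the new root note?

Moving from fret 6 to fret 20 shifts the root by 14 semitones.
Db up 14 semitones is Eb.

Eb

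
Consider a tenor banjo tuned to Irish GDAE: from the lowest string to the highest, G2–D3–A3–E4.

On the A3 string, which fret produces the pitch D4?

D4 is 5 semitones above the open A3 (A–A#–B–C–C#–D), so it sits at fret 5.

5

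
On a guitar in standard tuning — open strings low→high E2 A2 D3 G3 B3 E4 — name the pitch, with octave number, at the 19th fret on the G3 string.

The open G3 string plus 19 semitones: G–G#–A–A#–…–C–C#–D.
The walk passes from B into C 2 times, so the octave number goes from 3 to 5.

D5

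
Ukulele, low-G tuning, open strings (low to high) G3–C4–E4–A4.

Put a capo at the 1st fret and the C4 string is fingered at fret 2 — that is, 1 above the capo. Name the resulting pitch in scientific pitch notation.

The capo raises the open C4 by 1 semitone to C#4; fretting 1 more gives C4 + 1 + 1 = C4 + 2 semitones = D4.

D4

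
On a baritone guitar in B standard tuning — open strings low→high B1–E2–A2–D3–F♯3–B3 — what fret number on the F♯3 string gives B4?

17

B4 is 17 semitones above the open F♯3 (F#–G–G#–A–…–A–A#–B), so it sits at fret 17.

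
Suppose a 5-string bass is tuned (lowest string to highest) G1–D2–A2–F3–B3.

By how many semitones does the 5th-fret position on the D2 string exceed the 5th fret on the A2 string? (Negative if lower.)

-7 semitones

D2 at fret 5 → G2 (MIDI 43); A2 at fret 5 → D3 (MIDI 50).
43 − 50 = -7, so the two pitches are 7 semitones apart.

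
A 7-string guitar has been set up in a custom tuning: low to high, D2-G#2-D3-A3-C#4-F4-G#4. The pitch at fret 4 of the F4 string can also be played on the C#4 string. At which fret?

F4 at fret 4 is F4 + 4 semitones = A4.
The open C#4 string is 4 semitones below the open F4, so the same pitch on the C#4 string lies at fret 4 + 4 = 8.

8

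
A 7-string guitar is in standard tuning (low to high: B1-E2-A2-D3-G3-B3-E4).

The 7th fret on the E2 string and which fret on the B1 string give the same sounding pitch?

12

E2 at fret 7 is E2 + 7 semitones = B2.
The open B1 string is 5 semitones below the open E2, so the same pitch on the B1 string lies at fret 7 + 5 = 12.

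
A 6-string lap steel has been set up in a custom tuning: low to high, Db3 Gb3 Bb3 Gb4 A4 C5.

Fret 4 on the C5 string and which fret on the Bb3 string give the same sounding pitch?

18

C5 at fret 4 is C5 + 4 semitones = E5.
The open Bb3 string is 14 semitones below the open C5, so the same pitch on the Bb3 string lies at fret 4 + 14 = 18.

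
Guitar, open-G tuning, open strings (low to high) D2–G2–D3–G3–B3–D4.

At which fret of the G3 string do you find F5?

F5 is 22 semitones above the open G3 (G–G#–A–A#–…–D#–E–F), so it sits at fret 22.

22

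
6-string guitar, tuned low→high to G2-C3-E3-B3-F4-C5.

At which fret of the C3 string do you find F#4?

18

F#4 is 18 semitones above the open C3 (C–C#–D–D#–…–E–F–F#), so it sits at fret 18.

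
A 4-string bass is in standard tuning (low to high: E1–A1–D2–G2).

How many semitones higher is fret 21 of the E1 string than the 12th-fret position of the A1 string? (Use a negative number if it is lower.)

E1 at fret 21 → C#3 (MIDI 49); A1 at fret 12 → A2 (MIDI 45).
49 − 45 = 4, so the two pitches are 4 semitones apart.

4 semitones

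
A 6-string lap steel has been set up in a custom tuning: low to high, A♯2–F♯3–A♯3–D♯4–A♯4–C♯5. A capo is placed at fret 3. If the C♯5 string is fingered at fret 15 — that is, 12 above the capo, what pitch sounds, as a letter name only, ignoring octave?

E

The capo raises the open C♯5 by 3 semitones to E5; fretting 12 more gives C♯5 + 3 + 12 = C♯5 + 15 semitones, landing on E.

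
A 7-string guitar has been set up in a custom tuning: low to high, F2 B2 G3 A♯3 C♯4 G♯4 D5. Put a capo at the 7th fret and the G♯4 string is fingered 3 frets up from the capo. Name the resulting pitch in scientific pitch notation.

F♯5

The capo raises the open G♯4 by 7 semitones to D♯5; fretting 3 more gives G♯4 + 7 + 3 = G♯4 + 10 semitones = F♯5.
(Also written G♭.)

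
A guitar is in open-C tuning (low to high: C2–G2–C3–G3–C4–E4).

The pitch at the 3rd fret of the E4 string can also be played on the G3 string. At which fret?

Fret 3 on E4 is MIDI 64 + 3 = 67 (G4). On the G3 string (open MIDI 55), that pitch is 67 − 55 = fret 12.

12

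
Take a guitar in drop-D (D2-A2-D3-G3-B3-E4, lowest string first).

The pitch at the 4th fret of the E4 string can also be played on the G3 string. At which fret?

13

Fret 4 on E4 is MIDI 64 + 4 = 68 (G#4). On the G3 string (open MIDI 55), that pitch is 68 − 55 = fret 13.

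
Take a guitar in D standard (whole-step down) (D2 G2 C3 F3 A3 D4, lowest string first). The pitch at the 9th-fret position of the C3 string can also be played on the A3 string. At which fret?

C3 at fret 9 is C3 + 9 semitones = A3.
The open A3 string is 9 semitones above the open C3, so the same pitch on the A3 string lies at fret 9 − 9 = 0.

0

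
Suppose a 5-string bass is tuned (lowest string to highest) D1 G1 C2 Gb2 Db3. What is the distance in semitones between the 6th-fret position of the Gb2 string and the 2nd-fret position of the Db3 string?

3 semitones

Gb2 at fret 6 → C3 (MIDI 48); Db3 at fret 2 → Eb3 (MIDI 51).
48 − 51 = -3, so the two pitches are 3 semitones apart, with Eb3 the higher.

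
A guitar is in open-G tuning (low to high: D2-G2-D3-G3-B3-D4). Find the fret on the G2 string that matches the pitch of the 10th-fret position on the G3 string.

22

G3 at fret 10 is G3 + 10 semitones = F4.
The open G2 string is 12 semitones below the open G3, so the same pitch on the G2 string lies at fret 10 + 12 = 22.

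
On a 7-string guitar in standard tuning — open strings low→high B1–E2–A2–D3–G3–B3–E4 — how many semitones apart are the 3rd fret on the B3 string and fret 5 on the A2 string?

12 semitones

B3 at fret 3 → D4 (MIDI 62); A2 at fret 5 → D3 (MIDI 50).
62 − 50 = 12, so the two pitches are 12 semitones apart, with D4 the higher.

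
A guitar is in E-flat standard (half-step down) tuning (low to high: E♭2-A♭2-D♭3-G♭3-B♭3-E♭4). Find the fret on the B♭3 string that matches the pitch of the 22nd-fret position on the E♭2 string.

3

Fret 22 on E♭2 is MIDI 39 + 22 = 61 (D♭4). On the B♭3 string (open MIDI 58), that pitch is 61 − 58 = fret 3.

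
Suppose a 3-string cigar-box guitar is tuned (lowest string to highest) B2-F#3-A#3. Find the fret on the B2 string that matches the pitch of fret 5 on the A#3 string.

16

Fret 5 on A#3 is MIDI 58 + 5 = 63 (D#4). On the B2 string (open MIDI 47), that pitch is 63 − 47 = fret 16.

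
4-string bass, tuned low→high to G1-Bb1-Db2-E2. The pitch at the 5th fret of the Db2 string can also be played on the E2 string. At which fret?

2

Db2 at fret 5 is Db2 + 5 semitones = Gb2.
The open E2 string is 3 semitones above the open Db2, so the same pitch on the E2 string lies at fret 5 − 3 = 2.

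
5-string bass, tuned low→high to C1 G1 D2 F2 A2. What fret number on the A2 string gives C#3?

4

C#3 is 4 semitones above the open A2 (A–A#–B–C–C#), so it sits at fret 4.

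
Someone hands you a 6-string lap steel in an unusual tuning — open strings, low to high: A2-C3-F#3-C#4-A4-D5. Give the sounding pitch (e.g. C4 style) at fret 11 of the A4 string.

G#5

Each fret is one semitone, so A4 + 11 = G#5.
(Equivalently spelled Ab5.)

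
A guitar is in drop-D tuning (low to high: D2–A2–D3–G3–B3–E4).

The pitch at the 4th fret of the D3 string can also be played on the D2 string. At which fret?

Fret 4 on D3 is MIDI 50 + 4 = 54 (F#3). On the D2 string (open MIDI 38), that pitch is 54 − 38 = fret 16.

16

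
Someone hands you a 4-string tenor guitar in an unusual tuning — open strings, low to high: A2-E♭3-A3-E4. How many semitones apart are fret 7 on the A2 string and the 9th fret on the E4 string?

21 semitones

A2 at fret 7 → E3 (MIDI 52); E4 at fret 9 → D♭5 (MIDI 73).
52 − 73 = -21, so the two pitches are 21 semitones apart, with D♭5 the higher.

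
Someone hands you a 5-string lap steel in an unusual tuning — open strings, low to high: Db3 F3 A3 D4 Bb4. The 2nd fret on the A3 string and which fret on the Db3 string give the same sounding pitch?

10

Fret 2 on A3 is MIDI 57 + 2 = 59 (B3). On the Db3 string (open MIDI 49), that pitch is 59 − 49 = fret 10.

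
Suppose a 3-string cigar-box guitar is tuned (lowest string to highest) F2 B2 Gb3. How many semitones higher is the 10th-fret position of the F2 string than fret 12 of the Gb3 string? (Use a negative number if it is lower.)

-15 semitones

F2 at fret 10 → Eb3 (MIDI 51); Gb3 at fret 12 → Gb4 (MIDI 66).
51 − 66 = -15, so the two pitches are 15 semitones apart.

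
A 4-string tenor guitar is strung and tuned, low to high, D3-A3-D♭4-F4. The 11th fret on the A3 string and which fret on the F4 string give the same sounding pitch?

3

A3 at fret 11 is A3 + 11 semitones = A♭4.
The open F4 string is 8 semitones above the open A3, so the same pitch on the F4 string lies at fret 11 − 8 = 3.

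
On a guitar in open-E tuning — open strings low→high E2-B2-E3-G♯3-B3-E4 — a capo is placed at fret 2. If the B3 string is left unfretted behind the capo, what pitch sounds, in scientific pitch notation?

The capo raises the open B3 by 2 semitones to C♯4; fretting 0 more gives B3 + 2 + 0 = B3 + 2 semitones = C♯4.

C♯4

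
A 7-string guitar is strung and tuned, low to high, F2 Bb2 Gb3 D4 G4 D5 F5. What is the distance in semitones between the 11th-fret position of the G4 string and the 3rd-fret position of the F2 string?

34 semitones

G4 at fret 11 → Gb5 (MIDI 78); F2 at fret 3 → Ab2 (MIDI 44).
78 − 44 = 34, so the two pitches are 34 semitones apart, with Gb5 the higher.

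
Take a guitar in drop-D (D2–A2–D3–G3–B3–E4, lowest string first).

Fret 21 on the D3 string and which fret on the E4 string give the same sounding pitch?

D3 at fret 21 is D3 + 21 semitones = B4.
The open E4 string is 14 semitones above the open D3, so the same pitch on the E4 string lies at fret 21 − 14 = 7.

7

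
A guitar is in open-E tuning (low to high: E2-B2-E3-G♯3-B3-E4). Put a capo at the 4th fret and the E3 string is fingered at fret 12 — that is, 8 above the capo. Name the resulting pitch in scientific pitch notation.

The capo raises the open E3 by 4 semitones to G♯3; fretting 8 more gives E3 + 4 + 8 = E3 + 12 semitones = E4.

E4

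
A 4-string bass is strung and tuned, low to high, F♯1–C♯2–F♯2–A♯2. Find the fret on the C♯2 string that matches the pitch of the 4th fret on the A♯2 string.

Fret 4 on A♯2 is MIDI 46 + 4 = 50 (D3). On the C♯2 string (open MIDI 37), that pitch is 50 − 37 = fret 13.

13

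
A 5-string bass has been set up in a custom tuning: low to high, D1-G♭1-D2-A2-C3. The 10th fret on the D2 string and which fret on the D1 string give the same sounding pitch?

D2 at fret 10 is D2 + 10 semitones = C3.
The open D1 string is 12 semitones below the open D2, so the same pitch on the D1 string lies at fret 10 + 12 = 22.

22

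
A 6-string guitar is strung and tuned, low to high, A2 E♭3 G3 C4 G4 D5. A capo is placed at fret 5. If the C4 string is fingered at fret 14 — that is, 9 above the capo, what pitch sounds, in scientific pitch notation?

D5

The capo raises the open C4 by 5 semitones to F4; fretting 9 more gives C4 + 5 + 9 = C4 + 14 semitones = D5.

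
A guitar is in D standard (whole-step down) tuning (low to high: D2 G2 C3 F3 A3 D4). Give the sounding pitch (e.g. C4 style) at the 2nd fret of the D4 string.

The open D4 string plus 2 semitones: D–D#–E.
No B→C boundary is crossed, so the octave stays at 4.

E4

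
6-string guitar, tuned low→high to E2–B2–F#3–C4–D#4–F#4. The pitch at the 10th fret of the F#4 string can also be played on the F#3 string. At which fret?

Fret 10 on F#4 is MIDI 66 + 10 = 76 (E5). On the F#3 string (open MIDI 54), that pitch is 76 − 54 = fret 22.

22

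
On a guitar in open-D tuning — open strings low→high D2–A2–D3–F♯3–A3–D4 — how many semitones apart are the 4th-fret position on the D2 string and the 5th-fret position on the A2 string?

8 semitones

D2 at fret 4 → F♯2 (MIDI 42); A2 at fret 5 → D3 (MIDI 50).
42 − 50 = -8, so the two pitches are 8 semitones apart, with D3 the higher.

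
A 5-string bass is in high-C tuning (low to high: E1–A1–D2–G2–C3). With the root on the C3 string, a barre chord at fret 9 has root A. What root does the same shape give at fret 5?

F

Moving from fret 9 to fret 5 shifts the root by -4 semitones.
A down 4 semitones is F.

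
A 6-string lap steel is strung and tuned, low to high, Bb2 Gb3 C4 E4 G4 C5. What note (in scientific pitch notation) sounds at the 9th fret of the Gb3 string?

Each fret is one semitone, so Gb3 + 9 = Eb4.

Eb4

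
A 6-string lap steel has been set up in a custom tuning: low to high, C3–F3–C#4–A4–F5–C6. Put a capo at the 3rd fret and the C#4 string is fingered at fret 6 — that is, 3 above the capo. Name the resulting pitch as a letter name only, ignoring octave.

G

The capo raises the open C#4 by 3 semitones to E4; fretting 3 more gives C#4 + 3 + 3 = C#4 + 6 semitones, landing on G.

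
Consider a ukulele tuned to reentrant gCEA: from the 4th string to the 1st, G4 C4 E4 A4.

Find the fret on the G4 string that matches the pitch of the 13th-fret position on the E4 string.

10

E4 at fret 13 is E4 + 13 semitones = F5.
The open G4 string is 3 semitones above the open E4, so the same pitch on the G4 string lies at fret 13 − 3 = 10.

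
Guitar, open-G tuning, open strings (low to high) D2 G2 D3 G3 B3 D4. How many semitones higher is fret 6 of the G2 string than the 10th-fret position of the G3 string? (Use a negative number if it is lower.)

-16 semitones

G2 at fret 6 → C♯3 (MIDI 49); G3 at fret 10 → F4 (MIDI 65).
49 − 65 = -16, so the two pitches are 16 semitones apart.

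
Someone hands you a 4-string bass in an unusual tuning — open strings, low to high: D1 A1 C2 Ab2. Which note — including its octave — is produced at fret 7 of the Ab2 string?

Eb3

The open Ab2 string plus 7 semitones: Ab–A–Bb–B–C–Db–D–Eb.
The walk passes from B into C once, so the octave number goes from 2 to 3.
(Equivalently spelled D#3.)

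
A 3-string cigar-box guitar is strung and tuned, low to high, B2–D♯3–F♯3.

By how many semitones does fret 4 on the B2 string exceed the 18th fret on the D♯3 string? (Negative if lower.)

-18 semitones

B2 at fret 4 → D♯3 (MIDI 51); D♯3 at fret 18 → A4 (MIDI 69).
51 − 69 = -18, so the two pitches are 18 semitones apart.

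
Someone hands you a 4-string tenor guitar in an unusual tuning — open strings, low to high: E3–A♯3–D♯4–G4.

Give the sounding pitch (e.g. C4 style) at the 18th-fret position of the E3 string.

A♯4

The open E3 string plus 18 semitones: E–F–F#–G–…–G#–A–A#.
The walk passes from B into C once, so the octave number goes from 3 to 4.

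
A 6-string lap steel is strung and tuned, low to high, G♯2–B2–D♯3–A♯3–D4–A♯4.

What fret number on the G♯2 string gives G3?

G3 is 11 semitones above the open G♯2 (G#–A–A#–B–…–F–F#–G), so it sits at fret 11.

11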